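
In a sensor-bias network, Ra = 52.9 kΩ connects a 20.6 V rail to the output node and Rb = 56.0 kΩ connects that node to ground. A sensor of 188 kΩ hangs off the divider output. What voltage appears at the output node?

The load sits in parallel with Rb: Rb‖R_L = (56.0 × 188) / (56.0 + 188) = 43.15 kΩ.
V_out = 20.6 × 43.15 / (52.9 + 43.15) = 20.6 × 43.15/96.05 = 9.25 V.

V_out ≈ 9.25 V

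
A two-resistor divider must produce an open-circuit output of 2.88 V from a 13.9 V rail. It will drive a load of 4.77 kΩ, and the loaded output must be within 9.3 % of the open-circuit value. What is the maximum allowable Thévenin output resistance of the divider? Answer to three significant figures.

R_th ≤ 489 Ω

Loading drop = R_th/(R_th + R_L) ≤ 0.0930, so R_th ≤ R_L · ε/(1−ε) = 4.77 kΩ × 0.0930/0.9070 = 489 Ω.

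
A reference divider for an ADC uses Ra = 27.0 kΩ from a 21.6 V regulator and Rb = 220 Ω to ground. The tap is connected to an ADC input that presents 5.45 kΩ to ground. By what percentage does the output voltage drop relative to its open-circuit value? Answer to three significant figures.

The divider's output (Thévenin) resistance is Ra‖Rb = 218.2 Ω.
Fractional drop under load = R_th/(R_th + R_L) = 218.2 / (218.2 + 5450) = 0.03850.
So the output falls by 3.85 %.

3.85 %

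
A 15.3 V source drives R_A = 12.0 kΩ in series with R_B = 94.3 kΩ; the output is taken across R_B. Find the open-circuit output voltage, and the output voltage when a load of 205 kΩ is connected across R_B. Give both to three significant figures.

Open-circuit: V = 15.3 × 94.3/(12.0 + 94.3) = 13.6 V.
With the load, R_B becomes R_B‖R_L = 64.59 kΩ, so V = 15.3 × 64.59/76.59 = 12.9 V.

Unloaded: 13.6 V; loaded: 12.9 V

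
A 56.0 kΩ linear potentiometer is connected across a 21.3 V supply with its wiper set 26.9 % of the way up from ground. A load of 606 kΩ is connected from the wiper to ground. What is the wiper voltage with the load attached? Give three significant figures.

The wiper splits the pot into (1−α)R = 40.94 kΩ above and αR = 15.06 kΩ below.
Lower section ‖ load = 14.70 kΩ.
V_wiper = 21.3 × 14.70/(40.94 + 14.70) = 5.63 V.

V ≈ 5.63 V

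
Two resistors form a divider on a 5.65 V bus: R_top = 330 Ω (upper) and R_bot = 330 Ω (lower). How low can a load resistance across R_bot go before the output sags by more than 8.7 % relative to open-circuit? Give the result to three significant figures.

Output resistance R_th = R_top‖R_bot = (330 × 330)/660.0 = 165.0 Ω.
The fractional drop is R_th/(R_th + R_L); requiring this ≤ 0.0870 gives R_L ≥ R_th(1/0.0870 − 1) = 165.0 × 10.49 = 1.73 kΩ.

R_L(min) ≈ 1.73 kΩ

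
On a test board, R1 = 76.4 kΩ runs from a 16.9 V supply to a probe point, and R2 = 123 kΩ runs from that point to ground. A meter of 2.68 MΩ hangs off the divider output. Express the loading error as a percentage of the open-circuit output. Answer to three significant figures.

1.73 %

The divider's output (Thévenin) resistance is R1‖R2 = 47.13 kΩ.
Fractional drop under load = R_th/(R_th + R_L) = 47.13 / (47.13 + 2680) = 0.01728.
So the output falls by 1.73 %.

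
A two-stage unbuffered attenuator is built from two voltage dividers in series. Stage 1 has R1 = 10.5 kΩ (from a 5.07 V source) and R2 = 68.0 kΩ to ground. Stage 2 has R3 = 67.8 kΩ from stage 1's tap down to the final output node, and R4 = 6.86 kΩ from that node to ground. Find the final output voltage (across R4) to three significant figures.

V_out ≈ 0.360 V

Stage 2 presents R3+R4 = 74.66 kΩ as a load on stage 1's tap.
Stage 1's lower leg becomes R2‖(R3+R4) = 35.59 kΩ, so V_mid = 5.07 × 35.59/46.09 = 3.915 V.
Stage 2 is itself unloaded: V_out = V_mid × R4/(R3+R4) = 3.915 × 6.86/74.66 = 0.360 V.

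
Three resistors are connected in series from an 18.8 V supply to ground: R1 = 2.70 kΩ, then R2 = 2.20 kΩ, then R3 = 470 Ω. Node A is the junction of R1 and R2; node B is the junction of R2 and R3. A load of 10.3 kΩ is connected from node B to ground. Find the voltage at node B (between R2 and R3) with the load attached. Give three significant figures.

At node B, R3 is in parallel with the load: R3‖R_L = 449.5 Ω.
Below node A the resistance is R2 + (R3‖R_L) = 2649 Ω, so V_A = 18.8 × 2649/5349 = 9.311 V.
Then V_B = V_A × (R3‖R_L)/(R2 + R3‖R_L) = 9.311 × 449.5/2649 = 1.58 V.

V ≈ 1.58 V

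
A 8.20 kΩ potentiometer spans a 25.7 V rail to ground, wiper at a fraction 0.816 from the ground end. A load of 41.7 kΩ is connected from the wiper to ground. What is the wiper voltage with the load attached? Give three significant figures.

V ≈ 20.4 V

The wiper splits the pot into (1−α)R = 1.509 kΩ above and αR = 6.691 kΩ below.
Lower section ‖ load = 5.766 kΩ.
V_wiper = 25.7 × 5.766/(1.509 + 5.766) = 20.4 V.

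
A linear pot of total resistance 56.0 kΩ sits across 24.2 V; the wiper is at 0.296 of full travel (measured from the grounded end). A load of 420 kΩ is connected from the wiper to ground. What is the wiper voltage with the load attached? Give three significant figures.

The wiper splits the pot into (1−α)R = 39.42 kΩ above and αR = 16.58 kΩ below.
Lower section ‖ load = 15.95 kΩ.
V_wiper = 24.2 × 15.95/(39.42 + 15.95) = 6.97 V.

V ≈ 6.97 V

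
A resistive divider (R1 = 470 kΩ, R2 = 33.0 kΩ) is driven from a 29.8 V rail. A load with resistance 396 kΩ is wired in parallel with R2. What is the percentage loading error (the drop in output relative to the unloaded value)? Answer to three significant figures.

The divider's output (Thévenin) resistance is R1‖R2 = 30.83 kΩ.
Fractional drop under load = R_th/(R_th + R_L) = 30.83 / (30.83 + 396) = 0.07224.
So the output falls by 7.22 %.

7.22 %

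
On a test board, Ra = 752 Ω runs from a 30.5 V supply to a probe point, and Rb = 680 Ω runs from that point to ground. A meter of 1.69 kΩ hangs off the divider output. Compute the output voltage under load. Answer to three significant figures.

The load sits in parallel with Rb: Rb‖R_L = (680 × 1690) / (680 + 1690) = 484.9 Ω.
V_out = 30.5 × 484.9 / (752 + 484.9) = 30.5 × 484.9/1237 = 12.0 V.
(Unloaded it would have been 14.5 V.)

V_out ≈ 12.0 V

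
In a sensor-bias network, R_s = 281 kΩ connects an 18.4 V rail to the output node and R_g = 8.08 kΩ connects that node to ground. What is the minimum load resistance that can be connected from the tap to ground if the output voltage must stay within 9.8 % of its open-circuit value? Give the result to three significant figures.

R_L(min) ≈ 72.3 kΩ

Output resistance R_th = R_s‖R_g = (281 × 8.08)/289.1 = 7.854 kΩ.
The fractional drop is R_th/(R_th + R_L); requiring this ≤ 0.0980 gives R_L ≥ R_th(1/0.0980 − 1) = 7.854 × 9.204 = 72.3 kΩ.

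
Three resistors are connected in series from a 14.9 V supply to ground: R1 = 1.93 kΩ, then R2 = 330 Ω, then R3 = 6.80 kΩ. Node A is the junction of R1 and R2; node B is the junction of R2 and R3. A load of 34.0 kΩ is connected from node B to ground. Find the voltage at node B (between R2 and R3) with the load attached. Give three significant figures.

At node B, R3 is in parallel with the load: R3‖R_L = 5667 Ω.
Below node A the resistance is R2 + (R3‖R_L) = 5997 Ω, so V_A = 14.9 × 5997/7927 = 11.27 V.
Then V_B = V_A × (R3‖R_L)/(R2 + R3‖R_L) = 11.27 × 5667/5997 = 10.7 V.

V ≈ 10.7 V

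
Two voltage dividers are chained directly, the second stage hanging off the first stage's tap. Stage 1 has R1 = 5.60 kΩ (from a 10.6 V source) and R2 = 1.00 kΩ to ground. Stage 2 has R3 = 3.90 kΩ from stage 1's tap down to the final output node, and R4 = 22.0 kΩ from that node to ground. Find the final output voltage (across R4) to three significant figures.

V_out ≈ 1.32 V

Stage 2 presents R3+R4 = 25.90 kΩ as a load on stage 1's tap.
Stage 1's lower leg becomes R2‖(R3+R4) = 0.9628 kΩ, so V_mid = 10.6 × 0.9628/6.563 = 1.555 V.
Stage 2 is itself unloaded: V_out = V_mid × R4/(R3+R4) = 1.555 × 22.0/25.90 = 1.32 V.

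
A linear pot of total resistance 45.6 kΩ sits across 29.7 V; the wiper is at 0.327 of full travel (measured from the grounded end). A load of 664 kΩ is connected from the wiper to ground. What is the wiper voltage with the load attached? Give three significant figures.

The wiper splits the pot into (1−α)R = 30.69 kΩ above and αR = 14.91 kΩ below.
Lower section ‖ load = 14.58 kΩ.
V_wiper = 29.7 × 14.58/(30.69 + 14.58) = 9.57 V.

V ≈ 9.57 V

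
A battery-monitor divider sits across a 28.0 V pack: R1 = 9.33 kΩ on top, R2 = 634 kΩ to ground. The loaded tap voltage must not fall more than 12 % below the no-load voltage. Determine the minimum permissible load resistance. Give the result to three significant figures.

R_L(min) ≈ 67.4 kΩ

Output resistance R_th = R1‖R2 = (9.33 × 634)/643.3 = 9.195 kΩ.
The fractional drop is R_th/(R_th + R_L); requiring this ≤ 0.120 gives R_L ≥ R_th(1/0.120 − 1) = 9.195 × 7.333 = 67.4 kΩ.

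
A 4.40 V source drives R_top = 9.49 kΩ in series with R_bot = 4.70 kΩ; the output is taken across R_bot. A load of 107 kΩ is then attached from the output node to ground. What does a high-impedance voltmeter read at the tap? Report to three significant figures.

V_out ≈ 1.42 V

The load sits in parallel with R_bot: R_bot‖R_L = (4.70 × 107) / (4.70 + 107) = 4.502 kΩ.
V_out = 4.40 × 4.502 / (9.49 + 4.502) = 4.40 × 4.502/13.99 = 1.42 V.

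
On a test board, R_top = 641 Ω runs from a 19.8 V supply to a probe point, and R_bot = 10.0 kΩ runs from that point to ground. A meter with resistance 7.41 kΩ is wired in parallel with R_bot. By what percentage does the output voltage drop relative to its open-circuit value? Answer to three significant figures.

7.52 %

The divider's output (Thévenin) resistance is R_top‖R_bot = 602.4 Ω.
Fractional drop under load = R_th/(R_th + R_L) = 602.4 / (602.4 + 7410) = 0.07518.
So the output falls by 7.52 %.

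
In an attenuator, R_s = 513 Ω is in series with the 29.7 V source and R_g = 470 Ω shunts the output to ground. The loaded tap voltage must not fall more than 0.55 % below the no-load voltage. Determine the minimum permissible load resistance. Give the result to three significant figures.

Output resistance R_th = R_s‖R_g = (513 × 470)/983.0 = 245.3 Ω.
The fractional drop is R_th/(R_th + R_L); requiring this ≤ 0.00550 gives R_L ≥ R_th(1/0.00550 − 1) = 245.3 × 180.8 = 44.4 kΩ.

R_L(min) ≈ 44.4 kΩ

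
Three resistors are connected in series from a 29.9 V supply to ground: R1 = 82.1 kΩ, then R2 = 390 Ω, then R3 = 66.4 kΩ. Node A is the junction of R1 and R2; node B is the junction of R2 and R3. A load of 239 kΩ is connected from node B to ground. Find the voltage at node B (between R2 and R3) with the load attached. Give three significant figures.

At node B, R3 is in parallel with the load: R3‖R_L = 51960 Ω.
Below node A the resistance is R2 + (R3‖R_L) = 52350 Ω, so V_A = 29.9 × 52350/134500 = 11.64 V.
Then V_B = V_A × (R3‖R_L)/(R2 + R3‖R_L) = 11.64 × 51960/52350 = 11.6 V.

V ≈ 11.6 V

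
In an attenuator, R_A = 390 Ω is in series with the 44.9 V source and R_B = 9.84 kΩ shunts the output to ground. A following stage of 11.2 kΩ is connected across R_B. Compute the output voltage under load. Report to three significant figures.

V_out ≈ 41.8 V

The load sits in parallel with R_B: R_B‖R_L = (9840 × 11200) / (9840 + 11200) = 5238 Ω.
V_out = 44.9 × 5238 / (390 + 5238) = 44.9 × 5238/5628 = 41.8 V.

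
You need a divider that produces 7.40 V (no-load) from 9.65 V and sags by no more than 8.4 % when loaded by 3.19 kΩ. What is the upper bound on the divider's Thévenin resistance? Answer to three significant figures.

R_th ≤ 293 Ω

Loading drop = R_th/(R_th + R_L) ≤ 0.0840, so R_th ≤ R_L · ε/(1−ε) = 3.19 kΩ × 0.0840/0.9160 = 293 Ω.
(Any R1, R2 with R2/(R1+R2) = 0.767 and R1‖R2 ≤ 293 Ω will meet the spec.)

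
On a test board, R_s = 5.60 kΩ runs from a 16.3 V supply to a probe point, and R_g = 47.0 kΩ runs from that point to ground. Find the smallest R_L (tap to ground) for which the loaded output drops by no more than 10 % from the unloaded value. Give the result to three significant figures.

Output resistance R_th = R_s‖R_g = (5.60 × 47.0)/52.60 = 5.004 kΩ.
The fractional drop is R_th/(R_th + R_L); requiring this ≤ 0.100 gives R_L ≥ R_th(1/0.100 − 1) = 5.004 × 9.000 = 45.0 kΩ.

R_L(min) ≈ 45.0 kΩ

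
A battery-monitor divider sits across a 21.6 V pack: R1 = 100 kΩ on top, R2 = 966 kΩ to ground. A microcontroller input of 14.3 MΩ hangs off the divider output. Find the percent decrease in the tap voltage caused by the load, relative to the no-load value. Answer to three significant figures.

0.630 %

The divider's output (Thévenin) resistance is R1‖R2 = 90.62 kΩ.
Fractional drop under load = R_th/(R_th + R_L) = 90.62 / (90.62 + 14300) = 0.006297.
So the output falls by 0.630 %.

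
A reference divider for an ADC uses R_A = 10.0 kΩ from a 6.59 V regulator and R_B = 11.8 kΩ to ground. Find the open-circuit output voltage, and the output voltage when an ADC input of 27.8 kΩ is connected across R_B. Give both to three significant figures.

Open-circuit: V = 6.59 × 11.8/(10.0 + 11.8) = 3.57 V.
With the load, R_B becomes R_B‖R_L = 8.284 kΩ, so V = 6.59 × 8.284/18.28 = 2.99 V.

Unloaded: 3.57 V; loaded: 2.99 V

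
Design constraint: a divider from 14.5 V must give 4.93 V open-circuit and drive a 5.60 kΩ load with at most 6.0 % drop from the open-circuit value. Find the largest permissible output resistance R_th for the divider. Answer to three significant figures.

R_th ≤ 357 Ω

Loading drop = R_th/(R_th + R_L) ≤ 0.0600, so R_th ≤ R_L · ε/(1−ε) = 5.60 kΩ × 0.0600/0.9400 = 357 Ω.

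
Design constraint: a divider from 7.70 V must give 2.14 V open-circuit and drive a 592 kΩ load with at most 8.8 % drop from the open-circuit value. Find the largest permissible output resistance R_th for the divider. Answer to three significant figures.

Loading drop = R_th/(R_th + R_L) ≤ 0.0880, so R_th ≤ R_L · ε/(1−ε) = 592 kΩ × 0.0880/0.9120 = 57.1 kΩ.

R_th ≤ 57.1 kΩ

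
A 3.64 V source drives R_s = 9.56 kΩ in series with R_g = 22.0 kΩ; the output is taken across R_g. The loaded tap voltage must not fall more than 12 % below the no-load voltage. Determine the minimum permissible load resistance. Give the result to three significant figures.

R_L(min) ≈ 48.9 kΩ

Output resistance R_th = R_s‖R_g = (9.56 × 22.0)/31.56 = 6.664 kΩ.
The fractional drop is R_th/(R_th + R_L); requiring this ≤ 0.120 gives R_L ≥ R_th(1/0.120 − 1) = 6.664 × 7.333 = 48.9 kΩ.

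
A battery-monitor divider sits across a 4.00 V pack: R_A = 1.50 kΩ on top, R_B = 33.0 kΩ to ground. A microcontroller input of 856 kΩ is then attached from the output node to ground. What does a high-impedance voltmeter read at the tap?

V_out ≈ 3.82 V

The load sits in parallel with R_B: R_B‖R_L = (33.0 × 856) / (33.0 + 856) = 31.78 kΩ.
V_out = 4.00 × 31.78 / (1.50 + 31.78) = 4.00 × 31.78/33.28 = 3.82 V.
(Unloaded it would have been 3.83 V.)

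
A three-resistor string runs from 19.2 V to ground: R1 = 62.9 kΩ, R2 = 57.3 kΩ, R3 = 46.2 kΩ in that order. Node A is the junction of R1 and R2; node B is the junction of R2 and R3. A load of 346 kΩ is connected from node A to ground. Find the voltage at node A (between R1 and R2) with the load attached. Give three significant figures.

V ≈ 10.7 V

Below node A the series string R2+R3 = 103.5 kΩ sits in parallel with the 346 kΩ load: 79.67 kΩ.
V_A = 19.2 × 79.67/(62.9 + 79.67) = 10.7 V.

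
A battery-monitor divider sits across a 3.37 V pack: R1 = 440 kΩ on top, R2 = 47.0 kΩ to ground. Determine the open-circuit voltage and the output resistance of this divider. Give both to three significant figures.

V_th = 0.325 V, R_th = 42.5 kΩ

V_th is the open-circuit tap voltage: 3.37 × 47.0/(440 + 47.0) = 0.325 V.
With the supply zeroed, R1 and R2 appear in parallel from the tap: R_th = R1‖R2 = (440 × 47.0)/487.0 = 42.5 kΩ.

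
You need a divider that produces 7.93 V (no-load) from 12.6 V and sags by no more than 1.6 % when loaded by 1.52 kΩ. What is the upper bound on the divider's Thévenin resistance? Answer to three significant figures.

Loading drop = R_th/(R_th + R_L) ≤ 0.0160, so R_th ≤ R_L · ε/(1−ε) = 1.52 kΩ × 0.0160/0.9840 = 24.7 Ω.

R_th ≤ 24.7 Ω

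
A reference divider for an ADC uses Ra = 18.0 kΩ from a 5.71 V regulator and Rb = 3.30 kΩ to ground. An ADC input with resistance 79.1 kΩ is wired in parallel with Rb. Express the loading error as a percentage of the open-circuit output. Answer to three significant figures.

3.41 %

The divider's output (Thévenin) resistance is Ra‖Rb = 2.789 kΩ.
Fractional drop under load = R_th/(R_th + R_L) = 2.789 / (2.789 + 79.1) = 0.03406.
So the output falls by 3.41 %.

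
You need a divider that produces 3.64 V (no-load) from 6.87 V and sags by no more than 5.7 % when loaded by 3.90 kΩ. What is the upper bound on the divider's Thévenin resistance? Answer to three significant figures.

R_th ≤ 236 Ω

Loading drop = R_th/(R_th + R_L) ≤ 0.0570, so R_th ≤ R_L · ε/(1−ε) = 3.90 kΩ × 0.0570/0.9430 = 236 Ω.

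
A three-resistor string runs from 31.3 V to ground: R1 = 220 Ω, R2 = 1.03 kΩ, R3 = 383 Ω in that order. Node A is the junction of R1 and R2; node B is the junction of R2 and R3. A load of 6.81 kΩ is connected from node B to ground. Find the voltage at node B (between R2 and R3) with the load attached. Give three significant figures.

At node B, R3 is in parallel with the load: R3‖R_L = 362.6 Ω.
Below node A the resistance is R2 + (R3‖R_L) = 1393 Ω, so V_A = 31.3 × 1393/1613 = 27.03 V.
Then V_B = V_A × (R3‖R_L)/(R2 + R3‖R_L) = 27.03 × 362.6/1393 = 7.04 V.

V ≈ 7.04 V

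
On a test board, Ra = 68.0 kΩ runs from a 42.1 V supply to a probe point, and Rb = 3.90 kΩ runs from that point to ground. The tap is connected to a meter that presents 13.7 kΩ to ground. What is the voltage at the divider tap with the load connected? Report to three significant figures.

The load sits in parallel with Rb: Rb‖R_L = (3.90 × 13.7) / (3.90 + 13.7) = 3.036 kΩ.
V_out = 42.1 × 3.036 / (68.0 + 3.036) = 42.1 × 3.036/71.04 = 1.80 V.
(Unloaded it would have been 2.28 V.)

V_out ≈ 1.80 V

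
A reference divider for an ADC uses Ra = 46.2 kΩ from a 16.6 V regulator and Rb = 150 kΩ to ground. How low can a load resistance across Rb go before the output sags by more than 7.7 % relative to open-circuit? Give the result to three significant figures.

R_L(min) ≈ 423 kΩ

Output resistance R_th = Ra‖Rb = (46.2 × 150)/196.2 = 35.32 kΩ.
The fractional drop is R_th/(R_th + R_L); requiring this ≤ 0.0770 gives R_L ≥ R_th(1/0.0770 − 1) = 35.32 × 11.99 = 423 kΩ.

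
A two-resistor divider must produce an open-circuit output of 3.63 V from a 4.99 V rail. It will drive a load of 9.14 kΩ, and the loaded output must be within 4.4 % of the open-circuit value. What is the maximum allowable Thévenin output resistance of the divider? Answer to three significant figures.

Loading drop = R_th/(R_th + R_L) ≤ 0.0440, so R_th ≤ R_L · ε/(1−ε) = 9.14 kΩ × 0.0440/0.9560 = 421 Ω.

R_th ≤ 421 Ω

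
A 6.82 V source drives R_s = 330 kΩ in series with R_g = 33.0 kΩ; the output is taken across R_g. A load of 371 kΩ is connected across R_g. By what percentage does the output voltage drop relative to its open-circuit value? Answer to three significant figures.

The divider's output (Thévenin) resistance is R_s‖R_g = 30.00 kΩ.
Fractional drop under load = R_th/(R_th + R_L) = 30.00 / (30.00 + 371) = 0.07481.
So the output falls by 7.48 %.

7.48 %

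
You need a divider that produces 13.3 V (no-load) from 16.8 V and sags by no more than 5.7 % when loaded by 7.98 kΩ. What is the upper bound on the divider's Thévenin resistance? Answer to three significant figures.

Loading drop = R_th/(R_th + R_L) ≤ 0.0570, so R_th ≤ R_L · ε/(1−ε) = 7.98 kΩ × 0.0570/0.9430 = 482 Ω.
(Any R1, R2 with R2/(R1+R2) = 0.792 and R1‖R2 ≤ 482 Ω will meet the spec.)

R_th ≤ 482 Ω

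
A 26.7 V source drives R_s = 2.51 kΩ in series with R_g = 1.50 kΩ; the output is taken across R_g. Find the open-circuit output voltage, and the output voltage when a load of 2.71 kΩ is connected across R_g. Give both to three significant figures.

Unloaded: 9.99 V; loaded: 7.42 V

Open-circuit: V = 26.7 × 1.50/(2.51 + 1.50) = 9.99 V.
With the load, R_g becomes R_g‖R_L = 0.9656 kΩ, so V = 26.7 × 0.9656/3.476 = 7.42 V.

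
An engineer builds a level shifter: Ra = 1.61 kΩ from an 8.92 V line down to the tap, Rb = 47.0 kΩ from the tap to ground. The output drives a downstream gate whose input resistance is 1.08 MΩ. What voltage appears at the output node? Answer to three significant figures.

V_out ≈ 8.61 V

The load sits in parallel with Rb: Rb‖R_L = (47.0 × 1080) / (47.0 + 1080) = 45.04 kΩ.
V_out = 8.92 × 45.04 / (1.61 + 45.04) = 8.92 × 45.04/46.65 = 8.61 V.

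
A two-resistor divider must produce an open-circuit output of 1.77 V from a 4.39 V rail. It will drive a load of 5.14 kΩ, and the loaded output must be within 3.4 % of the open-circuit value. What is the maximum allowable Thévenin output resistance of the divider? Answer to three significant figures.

R_th ≤ 181 Ω

Loading drop = R_th/(R_th + R_L) ≤ 0.0340, so R_th ≤ R_L · ε/(1−ε) = 5.14 kΩ × 0.0340/0.9660 = 181 Ω.
(Any R1, R2 with R2/(R1+R2) = 0.403 and R1‖R2 ≤ 181 Ω will meet the spec.)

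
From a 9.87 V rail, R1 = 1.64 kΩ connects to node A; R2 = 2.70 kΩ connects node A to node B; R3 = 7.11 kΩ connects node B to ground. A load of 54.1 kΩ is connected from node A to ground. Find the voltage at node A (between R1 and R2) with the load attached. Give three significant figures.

V ≈ 8.24 V

Below node A the series string R2+R3 = 9.810 kΩ sits in parallel with the 54.1 kΩ load: 8.304 kΩ.
V_A = 9.87 × 8.304/(1.64 + 8.304) = 8.24 V.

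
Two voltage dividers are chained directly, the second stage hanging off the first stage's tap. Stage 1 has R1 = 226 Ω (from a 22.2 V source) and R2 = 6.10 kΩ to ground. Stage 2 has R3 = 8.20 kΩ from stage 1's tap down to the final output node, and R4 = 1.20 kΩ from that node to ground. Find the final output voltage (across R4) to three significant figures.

V_out ≈ 2.67 V

Stage 2 presents R3+R4 = 9400 Ω as a load on stage 1's tap.
Stage 1's lower leg becomes R2‖(R3+R4) = 3699 Ω, so V_mid = 22.2 × 3699/3925 = 20.92 V.
Stage 2 is itself unloaded: V_out = V_mid × R4/(R3+R4) = 20.92 × 1200/9400 = 2.67 V.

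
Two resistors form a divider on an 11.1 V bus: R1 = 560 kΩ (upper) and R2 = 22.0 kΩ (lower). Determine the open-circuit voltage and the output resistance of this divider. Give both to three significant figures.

V_th is the open-circuit tap voltage: 11.1 × 22.0/(560 + 22.0) = 0.420 V.
With the supply zeroed, R1 and R2 appear in parallel from the tap: R_th = R1‖R2 = (560 × 22.0)/582.0 = 21.2 kΩ.

V_th = 0.420 V, R_th = 21.2 kΩ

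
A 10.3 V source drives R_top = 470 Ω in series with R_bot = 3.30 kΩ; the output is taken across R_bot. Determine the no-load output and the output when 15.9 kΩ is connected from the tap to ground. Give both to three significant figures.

Open-circuit: V = 10.3 × 3300/(470 + 3300) = 9.02 V.
With the load, R_bot becomes R_bot‖R_L = 2733 Ω, so V = 10.3 × 2733/3203 = 8.79 V.

Unloaded: 9.02 V; loaded: 8.79 V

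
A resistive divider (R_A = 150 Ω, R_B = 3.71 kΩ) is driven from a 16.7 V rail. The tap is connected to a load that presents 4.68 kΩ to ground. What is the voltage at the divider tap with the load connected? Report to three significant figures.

V_out ≈ 15.6 V

The load sits in parallel with R_B: R_B‖R_L = (3710 × 4680) / (3710 + 4680) = 2069 Ω.
V_out = 16.7 × 2069 / (150 + 2069) = 16.7 × 2069/2219 = 15.6 V.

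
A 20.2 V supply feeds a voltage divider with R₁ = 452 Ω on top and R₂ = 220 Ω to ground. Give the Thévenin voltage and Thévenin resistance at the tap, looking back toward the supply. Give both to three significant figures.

V_th = 6.61 V, R_th = 148 Ω

V_th is the open-circuit tap voltage: 20.2 × 220/(452 + 220) = 6.61 V.
With the supply zeroed, R₁ and R₂ appear in parallel from the tap: R_th = R₁‖R₂ = (452 × 220)/672.0 = 148 Ω.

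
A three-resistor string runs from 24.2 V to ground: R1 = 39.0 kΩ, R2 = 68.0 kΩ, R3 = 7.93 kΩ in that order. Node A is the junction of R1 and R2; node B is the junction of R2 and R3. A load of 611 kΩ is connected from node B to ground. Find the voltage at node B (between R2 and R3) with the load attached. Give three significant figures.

At node B, R3 is in parallel with the load: R3‖R_L = 7.828 kΩ.
Below node A the resistance is R2 + (R3‖R_L) = 75.83 kΩ, so V_A = 24.2 × 75.83/114.8 = 15.98 V.
Then V_B = V_A × (R3‖R_L)/(R2 + R3‖R_L) = 15.98 × 7.828/75.83 = 1.65 V.

V ≈ 1.65 V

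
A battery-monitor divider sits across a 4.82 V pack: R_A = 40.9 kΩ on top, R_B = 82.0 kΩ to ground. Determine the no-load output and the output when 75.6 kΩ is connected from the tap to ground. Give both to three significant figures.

Unloaded: 3.22 V; loaded: 2.36 V

Open-circuit: V = 4.82 × 82.0/(40.9 + 82.0) = 3.22 V.
With the load, R_B becomes R_B‖R_L = 39.34 kΩ, so V = 4.82 × 39.34/80.24 = 2.36 V.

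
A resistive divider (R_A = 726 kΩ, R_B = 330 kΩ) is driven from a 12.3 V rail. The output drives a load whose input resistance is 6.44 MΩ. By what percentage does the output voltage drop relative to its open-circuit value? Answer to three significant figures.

3.40 %

The divider's output (Thévenin) resistance is R_A‖R_B = 226.9 kΩ.
Fractional drop under load = R_th/(R_th + R_L) = 226.9 / (226.9 + 6440) = 0.03403.
So the output falls by 3.40 %.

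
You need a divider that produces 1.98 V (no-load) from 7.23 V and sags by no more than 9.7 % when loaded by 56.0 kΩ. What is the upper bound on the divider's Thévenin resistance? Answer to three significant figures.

Loading drop = R_th/(R_th + R_L) ≤ 0.0970, so R_th ≤ R_L · ε/(1−ε) = 56.0 kΩ × 0.0970/0.9030 = 6.02 kΩ.
(Any R1, R2 with R2/(R1+R2) = 0.274 and R1‖R2 ≤ 6.02 kΩ will meet the spec.)

R_th ≤ 6.02 kΩ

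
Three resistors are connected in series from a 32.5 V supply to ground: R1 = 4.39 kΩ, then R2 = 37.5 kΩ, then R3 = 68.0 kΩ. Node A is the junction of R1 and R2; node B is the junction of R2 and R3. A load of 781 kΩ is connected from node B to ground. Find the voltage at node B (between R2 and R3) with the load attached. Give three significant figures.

At node B, R3 is in parallel with the load: R3‖R_L = 62.55 kΩ.
Below node A the resistance is R2 + (R3‖R_L) = 100.1 kΩ, so V_A = 32.5 × 100.1/104.4 = 31.13 V.
Then V_B = V_A × (R3‖R_L)/(R2 + R3‖R_L) = 31.13 × 62.55/100.1 = 19.5 V.

V ≈ 19.5 V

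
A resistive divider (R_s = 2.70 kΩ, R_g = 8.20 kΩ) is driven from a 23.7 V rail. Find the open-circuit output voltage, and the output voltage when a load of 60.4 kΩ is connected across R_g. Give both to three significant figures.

Unloaded: 17.8 V; loaded: 17.2 V

Open-circuit: V = 23.7 × 8.20/(2.70 + 8.20) = 17.8 V.
With the load, R_g becomes R_g‖R_L = 7.220 kΩ, so V = 23.7 × 7.220/9.920 = 17.2 V.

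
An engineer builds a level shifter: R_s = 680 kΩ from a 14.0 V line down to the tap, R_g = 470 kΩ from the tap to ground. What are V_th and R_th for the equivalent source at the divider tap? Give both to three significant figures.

V_th = 5.72 V, R_th = 278 kΩ

V_th is the open-circuit tap voltage: 14.0 × 470/(680 + 470) = 5.72 V.
With the supply zeroed, R_s and R_g appear in parallel from the tap: R_th = R_s‖R_g = (680 × 470)/1150 = 278 kΩ.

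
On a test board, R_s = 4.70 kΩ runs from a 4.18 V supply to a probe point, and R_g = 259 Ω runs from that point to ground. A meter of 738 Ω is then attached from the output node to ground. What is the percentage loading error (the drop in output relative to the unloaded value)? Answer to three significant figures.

Unloaded V = 4.18 × 259/4959 = 0.2183 V.
Loaded: R_g‖R_L = 191.7 Ω, giving V = 4.18 × 191.7/4892 = 0.1638 V.
Drop = (0.2183 − 0.1638) / 0.2183 = 25.0 %.

25.0 %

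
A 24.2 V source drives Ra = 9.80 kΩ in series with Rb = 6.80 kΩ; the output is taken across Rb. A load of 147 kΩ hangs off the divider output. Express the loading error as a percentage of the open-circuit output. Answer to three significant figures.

2.66 %

The divider's output (Thévenin) resistance is Ra‖Rb = 4.014 kΩ.
Fractional drop under load = R_th/(R_th + R_L) = 4.014 / (4.014 + 147) = 0.02658.
So the output falls by 2.66 %.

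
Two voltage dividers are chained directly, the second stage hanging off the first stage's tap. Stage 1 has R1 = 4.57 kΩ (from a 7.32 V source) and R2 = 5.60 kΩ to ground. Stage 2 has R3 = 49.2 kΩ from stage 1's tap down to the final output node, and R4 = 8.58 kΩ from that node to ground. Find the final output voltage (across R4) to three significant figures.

V_out ≈ 0.574 V

Stage 2 presents R3+R4 = 57.78 kΩ as a load on stage 1's tap.
Stage 1's lower leg becomes R2‖(R3+R4) = 5.105 kΩ, so V_mid = 7.32 × 5.105/9.675 = 3.862 V.
Stage 2 is itself unloaded: V_out = V_mid × R4/(R3+R4) = 3.862 × 8.58/57.78 = 0.574 V.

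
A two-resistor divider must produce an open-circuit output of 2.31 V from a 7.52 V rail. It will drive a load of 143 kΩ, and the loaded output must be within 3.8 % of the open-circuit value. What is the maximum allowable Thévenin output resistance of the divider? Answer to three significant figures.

Loading drop = R_th/(R_th + R_L) ≤ 0.0380, so R_th ≤ R_L · ε/(1−ε) = 143 kΩ × 0.0380/0.9620 = 5.65 kΩ.

R_th ≤ 5.65 kΩ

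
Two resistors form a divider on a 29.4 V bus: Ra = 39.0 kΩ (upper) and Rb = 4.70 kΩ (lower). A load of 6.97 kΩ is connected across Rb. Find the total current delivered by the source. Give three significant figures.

I ≈ 0.703 mA

Rb‖R_L = 2.807 kΩ, so the source sees Ra + Rb‖R_L = 41.81 kΩ.
I = 29.4 V / 41.81 kΩ = 0.703 mA.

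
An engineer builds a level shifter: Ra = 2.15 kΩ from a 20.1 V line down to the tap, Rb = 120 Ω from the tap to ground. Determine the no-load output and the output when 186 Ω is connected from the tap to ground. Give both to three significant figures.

Unloaded: 1.06 V; loaded: 0.660 V

Open-circuit: V = 20.1 × 120/(2150 + 120) = 1.06 V.
With the load, Rb becomes Rb‖R_L = 72.94 Ω, so V = 20.1 × 72.94/2223 = 0.660 V.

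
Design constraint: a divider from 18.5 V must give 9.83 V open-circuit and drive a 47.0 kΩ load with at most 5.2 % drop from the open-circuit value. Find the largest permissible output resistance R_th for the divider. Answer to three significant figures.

R_th ≤ 2.58 kΩ

Loading drop = R_th/(R_th + R_L) ≤ 0.0520, so R_th ≤ R_L · ε/(1−ε) = 47.0 kΩ × 0.0520/0.9480 = 2.58 kΩ.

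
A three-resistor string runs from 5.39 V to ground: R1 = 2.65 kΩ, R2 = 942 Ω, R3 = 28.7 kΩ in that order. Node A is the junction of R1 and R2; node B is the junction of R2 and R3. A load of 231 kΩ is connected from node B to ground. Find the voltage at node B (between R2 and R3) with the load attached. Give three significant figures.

At node B, R3 is in parallel with the load: R3‖R_L = 25530 Ω.
Below node A the resistance is R2 + (R3‖R_L) = 26470 Ω, so V_A = 5.39 × 26470/29120 = 4.900 V.
Then V_B = V_A × (R3‖R_L)/(R2 + R3‖R_L) = 4.900 × 25530/26470 = 4.73 V.

V ≈ 4.73 V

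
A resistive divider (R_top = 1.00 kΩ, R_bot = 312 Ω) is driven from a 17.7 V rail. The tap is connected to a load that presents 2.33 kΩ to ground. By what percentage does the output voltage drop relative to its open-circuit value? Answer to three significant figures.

Unloaded V = 17.7 × 312/1312 = 4.2091 V.
Loaded: R_bot‖R_L = 275.2 Ω, giving V = 17.7 × 275.2/1275 = 3.8193 V.
Drop = (4.2091 − 3.8193) / 4.2091 = 9.26 %.

9.26 %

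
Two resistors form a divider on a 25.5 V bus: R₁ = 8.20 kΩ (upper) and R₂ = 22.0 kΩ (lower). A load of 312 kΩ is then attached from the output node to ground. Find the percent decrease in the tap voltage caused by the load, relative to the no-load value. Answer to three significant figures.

The divider's output (Thévenin) resistance is R₁‖R₂ = 5.974 kΩ.
Fractional drop under load = R_th/(R_th + R_L) = 5.974 / (5.974 + 312) = 0.01879.
So the output falls by 1.88 %.

1.88 %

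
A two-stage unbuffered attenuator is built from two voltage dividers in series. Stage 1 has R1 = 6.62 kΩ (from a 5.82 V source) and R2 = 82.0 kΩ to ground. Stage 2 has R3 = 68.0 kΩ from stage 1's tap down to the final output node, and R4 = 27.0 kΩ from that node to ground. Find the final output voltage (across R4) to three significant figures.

Stage 2 presents R3+R4 = 95.00 kΩ as a load on stage 1's tap.
Stage 1's lower leg becomes R2‖(R3+R4) = 44.01 kΩ, so V_mid = 5.82 × 44.01/50.63 = 5.059 V.
Stage 2 is itself unloaded: V_out = V_mid × R4/(R3+R4) = 5.059 × 27.0/95.00 = 1.44 V.

V_out ≈ 1.44 V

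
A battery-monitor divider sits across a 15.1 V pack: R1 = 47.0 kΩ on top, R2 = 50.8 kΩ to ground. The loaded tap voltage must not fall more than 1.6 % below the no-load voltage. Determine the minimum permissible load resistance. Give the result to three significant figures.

R_L(min) ≈ 1.50 MΩ

Output resistance R_th = R1‖R2 = (47.0 × 50.8)/97.80 = 24.41 kΩ.
The fractional drop is R_th/(R_th + R_L); requiring this ≤ 0.0160 gives R_L ≥ R_th(1/0.0160 − 1) = 24.41 × 61.50 = 1.50 MΩ.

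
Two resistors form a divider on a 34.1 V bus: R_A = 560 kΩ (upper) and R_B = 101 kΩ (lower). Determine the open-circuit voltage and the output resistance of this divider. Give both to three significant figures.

V_th is the open-circuit tap voltage: 34.1 × 101/(560 + 101) = 5.21 V.
With the supply zeroed, R_A and R_B appear in parallel from the tap: R_th = R_A‖R_B = (560 × 101)/661.0 = 85.6 kΩ.

V_th = 5.21 V, R_th = 85.6 kΩ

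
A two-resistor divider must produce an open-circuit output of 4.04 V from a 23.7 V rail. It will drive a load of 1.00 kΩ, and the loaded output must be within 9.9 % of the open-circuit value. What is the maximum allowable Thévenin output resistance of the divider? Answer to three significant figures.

R_th ≤ 110 Ω

Loading drop = R_th/(R_th + R_L) ≤ 0.0990, so R_th ≤ R_L · ε/(1−ε) = 1.00 kΩ × 0.0990/0.9010 = 110 Ω.
(Any R1, R2 with R2/(R1+R2) = 0.170 and R1‖R2 ≤ 110 Ω will meet the spec.)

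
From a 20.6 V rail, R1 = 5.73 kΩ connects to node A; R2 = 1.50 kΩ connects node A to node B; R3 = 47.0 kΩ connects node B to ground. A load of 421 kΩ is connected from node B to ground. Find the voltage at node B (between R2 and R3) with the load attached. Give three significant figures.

V ≈ 17.6 V

At node B, R3 is in parallel with the load: R3‖R_L = 42.28 kΩ.
Below node A the resistance is R2 + (R3‖R_L) = 43.78 kΩ, so V_A = 20.6 × 43.78/49.51 = 18.22 V.
Then V_B = V_A × (R3‖R_L)/(R2 + R3‖R_L) = 18.22 × 42.28/43.78 = 17.6 V.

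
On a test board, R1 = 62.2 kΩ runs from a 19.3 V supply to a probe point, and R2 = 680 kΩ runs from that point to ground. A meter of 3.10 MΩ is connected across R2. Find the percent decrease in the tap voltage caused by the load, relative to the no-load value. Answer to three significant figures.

1.81 %

The divider's output (Thévenin) resistance is R1‖R2 = 56.99 kΩ.
Fractional drop under load = R_th/(R_th + R_L) = 56.99 / (56.99 + 3100) = 0.01805.
So the output falls by 1.81 %.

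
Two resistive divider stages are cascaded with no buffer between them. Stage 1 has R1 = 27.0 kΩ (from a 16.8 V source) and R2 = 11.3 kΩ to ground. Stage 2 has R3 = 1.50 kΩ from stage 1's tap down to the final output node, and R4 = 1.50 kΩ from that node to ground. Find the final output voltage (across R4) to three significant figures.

Stage 2 presents R3+R4 = 3.000 kΩ as a load on stage 1's tap.
Stage 1's lower leg becomes R2‖(R3+R4) = 2.371 kΩ, so V_mid = 16.8 × 2.371/29.37 = 1.356 V.
Stage 2 is itself unloaded: V_out = V_mid × R4/(R3+R4) = 1.356 × 1.50/3.000 = 0.678 V.

V_out ≈ 0.678 V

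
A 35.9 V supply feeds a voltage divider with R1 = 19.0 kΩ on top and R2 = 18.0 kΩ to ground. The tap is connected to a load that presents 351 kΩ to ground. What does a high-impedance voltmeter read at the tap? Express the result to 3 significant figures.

V_out ≈ 17.0 V

The load sits in parallel with R2: R2‖R_L = (18.0 × 351) / (18.0 + 351) = 17.12 kΩ.
V_out = 35.9 × 17.12 / (19.0 + 17.12) = 35.9 × 17.12/36.12 = 17.0 V.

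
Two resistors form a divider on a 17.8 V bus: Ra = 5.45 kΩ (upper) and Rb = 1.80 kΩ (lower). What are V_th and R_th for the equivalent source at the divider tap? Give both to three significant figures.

V_th = 4.42 V, R_th = 1.35 kΩ

V_th is the open-circuit tap voltage: 17.8 × 1.80/(5.45 + 1.80) = 4.42 V.
With the supply zeroed, Ra and Rb appear in parallel from the tap: R_th = Ra‖Rb = (5.45 × 1.80)/7.250 = 1.35 kΩ.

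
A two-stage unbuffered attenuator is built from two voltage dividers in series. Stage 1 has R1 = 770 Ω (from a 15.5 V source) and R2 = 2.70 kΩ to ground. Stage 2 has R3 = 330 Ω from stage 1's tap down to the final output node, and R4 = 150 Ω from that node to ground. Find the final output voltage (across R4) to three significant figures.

Stage 2 presents R3+R4 = 480.0 Ω as a load on stage 1's tap.
Stage 1's lower leg becomes R2‖(R3+R4) = 407.5 Ω, so V_mid = 15.5 × 407.5/1178 = 5.365 V.
Stage 2 is itself unloaded: V_out = V_mid × R4/(R3+R4) = 5.365 × 150/480.0 = 1.68 V.

V_out ≈ 1.68 V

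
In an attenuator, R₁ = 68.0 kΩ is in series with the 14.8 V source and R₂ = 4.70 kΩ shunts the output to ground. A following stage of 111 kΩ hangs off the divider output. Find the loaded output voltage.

V_out ≈ 0.920 V

The load sits in parallel with R₂: R₂‖R_L = (4.70 × 111) / (4.70 + 111) = 4.509 kΩ.
V_out = 14.8 × 4.509 / (68.0 + 4.509) = 14.8 × 4.509/72.51 = 0.920 V.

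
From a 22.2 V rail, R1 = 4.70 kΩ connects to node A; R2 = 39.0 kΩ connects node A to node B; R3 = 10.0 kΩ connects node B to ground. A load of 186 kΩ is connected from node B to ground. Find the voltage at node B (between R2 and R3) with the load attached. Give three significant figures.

At node B, R3 is in parallel with the load: R3‖R_L = 9.490 kΩ.
Below node A the resistance is R2 + (R3‖R_L) = 48.49 kΩ, so V_A = 22.2 × 48.49/53.19 = 20.24 V.
Then V_B = V_A × (R3‖R_L)/(R2 + R3‖R_L) = 20.24 × 9.490/48.49 = 3.96 V.

V ≈ 3.96 V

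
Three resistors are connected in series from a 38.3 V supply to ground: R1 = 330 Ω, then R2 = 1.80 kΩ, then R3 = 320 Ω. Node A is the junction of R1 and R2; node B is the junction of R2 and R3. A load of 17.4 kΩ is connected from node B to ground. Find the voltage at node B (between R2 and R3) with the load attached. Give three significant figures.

V ≈ 4.92 V

At node B, R3 is in parallel with the load: R3‖R_L = 314.2 Ω.
Below node A the resistance is R2 + (R3‖R_L) = 2114 Ω, so V_A = 38.3 × 2114/2444 = 33.13 V.
Then V_B = V_A × (R3‖R_L)/(R2 + R3‖R_L) = 33.13 × 314.2/2114 = 4.92 V.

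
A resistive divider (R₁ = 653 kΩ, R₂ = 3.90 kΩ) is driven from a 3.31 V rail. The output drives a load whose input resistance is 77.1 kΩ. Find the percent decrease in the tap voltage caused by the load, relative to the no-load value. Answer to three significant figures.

The divider's output (Thévenin) resistance is R₁‖R₂ = 3.877 kΩ.
Fractional drop under load = R_th/(R_th + R_L) = 3.877 / (3.877 + 77.1) = 0.04788.
So the output falls by 4.79 %.

4.79 %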